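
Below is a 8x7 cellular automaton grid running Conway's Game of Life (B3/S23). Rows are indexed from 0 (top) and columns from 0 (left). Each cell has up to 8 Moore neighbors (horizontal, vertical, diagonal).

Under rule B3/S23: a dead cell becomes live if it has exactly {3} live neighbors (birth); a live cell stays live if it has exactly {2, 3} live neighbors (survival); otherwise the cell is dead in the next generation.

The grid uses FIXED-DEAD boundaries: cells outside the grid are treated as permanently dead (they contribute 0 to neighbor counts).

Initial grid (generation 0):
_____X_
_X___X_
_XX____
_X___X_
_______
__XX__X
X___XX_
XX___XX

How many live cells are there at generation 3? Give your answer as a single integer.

Answer: 24

Derivation:
Simulating step by step:
Generation 0 (given above): 17 live cells
Generation 1: 20 live cells
_______
_XX____
XXX____
_XX____
__X____
___XXX_
X_XXX__
XX__XXX
Generation 2: 19 live cells
_______
X_X____
X__X___
X__X___
_XX_X__
_X___X_
X_X___X
XXX_XX_
Generation 3: 24 live cells
_______
_X_____
X_XX___
X__XX__
XXXXX__
X__X_X_
X_XXX_X
X_XX_X_
Population at generation 3: 24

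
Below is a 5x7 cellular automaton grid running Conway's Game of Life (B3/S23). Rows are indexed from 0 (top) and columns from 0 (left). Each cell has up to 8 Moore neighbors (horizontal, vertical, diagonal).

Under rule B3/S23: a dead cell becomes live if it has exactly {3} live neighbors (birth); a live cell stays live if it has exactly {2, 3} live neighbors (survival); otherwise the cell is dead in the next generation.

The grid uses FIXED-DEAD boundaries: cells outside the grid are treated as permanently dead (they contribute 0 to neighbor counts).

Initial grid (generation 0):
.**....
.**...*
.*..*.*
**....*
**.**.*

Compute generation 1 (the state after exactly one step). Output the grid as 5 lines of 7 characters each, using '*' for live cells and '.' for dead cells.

Answer: .**....
*..*.*.
......*
...**.*
***..*.

Derivation:
Simulating step by step:
Generation 0 (given above): 16 live cells
Generation 1: 13 live cells
(generation 1 grid is the final answer)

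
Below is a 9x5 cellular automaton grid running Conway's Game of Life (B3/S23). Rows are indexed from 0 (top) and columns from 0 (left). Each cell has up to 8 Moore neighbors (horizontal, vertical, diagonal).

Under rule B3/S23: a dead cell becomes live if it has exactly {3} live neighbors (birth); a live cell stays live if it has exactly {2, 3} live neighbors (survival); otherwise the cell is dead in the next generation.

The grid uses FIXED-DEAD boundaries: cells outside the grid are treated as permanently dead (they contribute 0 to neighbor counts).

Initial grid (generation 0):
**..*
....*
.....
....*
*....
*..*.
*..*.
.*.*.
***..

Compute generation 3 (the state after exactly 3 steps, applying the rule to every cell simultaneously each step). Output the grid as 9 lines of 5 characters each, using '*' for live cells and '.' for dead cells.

Answer: .....
.....
.....
.....
.*...
*.**.
*...*
*...*
..**.

Derivation:
Simulating step by step:
Generation 0 (given above): 15 live cells
Generation 1: 10 live cells
.....
.....
.....
.....
.....
**...
**.**
...*.
***..
Generation 2: 11 live cells
.....
.....
.....
.....
.....
***..
**.**
...**
.**..
Generation 3: 10 live cells
(generation 3 grid is the final answer)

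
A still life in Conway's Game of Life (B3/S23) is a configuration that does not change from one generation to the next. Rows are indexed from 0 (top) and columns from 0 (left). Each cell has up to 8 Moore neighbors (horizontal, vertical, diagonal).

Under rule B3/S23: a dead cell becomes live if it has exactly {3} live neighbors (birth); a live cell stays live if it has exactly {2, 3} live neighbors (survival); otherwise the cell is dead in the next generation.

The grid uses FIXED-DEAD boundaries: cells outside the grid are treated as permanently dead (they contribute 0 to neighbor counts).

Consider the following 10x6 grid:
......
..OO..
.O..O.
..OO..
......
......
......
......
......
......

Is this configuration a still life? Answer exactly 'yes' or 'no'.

Compute generation 1 and compare to generation 0 (given above):
Generation 1:
......
..OO..
.O..O.
..OO..
......
......
......
......
......
......
The grids are IDENTICAL -> still life.

Answer: yes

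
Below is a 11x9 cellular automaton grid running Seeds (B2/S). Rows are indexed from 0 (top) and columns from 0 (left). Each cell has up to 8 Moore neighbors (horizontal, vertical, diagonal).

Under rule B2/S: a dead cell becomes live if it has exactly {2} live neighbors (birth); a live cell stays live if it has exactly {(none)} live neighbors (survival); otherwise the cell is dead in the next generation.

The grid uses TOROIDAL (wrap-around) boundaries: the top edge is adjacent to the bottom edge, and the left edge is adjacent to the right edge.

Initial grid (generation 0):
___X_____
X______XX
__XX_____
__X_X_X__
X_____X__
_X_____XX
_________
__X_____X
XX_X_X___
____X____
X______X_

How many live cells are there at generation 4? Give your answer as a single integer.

Answer: 29

Derivation:
Simulating step by step:
Generation 0 (given above): 23 live cells
Generation 1: 24 live cells
_X____X__
_X__X____
X___XXX__
_______X_
__XX_____
______X__
_XX______
___XX____
________X
__XX_XX__
___XX___X
Generation 2: 23 live cells
_______X_
__XX___X_
_X_X___XX
_XX_____X
______XX_
_________
____XX___
XX_______
______XX_
X_______X
XX_______
Generation 3: 22 live cells
X__X__X__
XX__X____
____X_X__
___X_____
XXX_____X
____X__X_
XX_______
____X__XX
_________
______X__
_______X_
Generation 4: 29 live cells
__X_XX_X_
__X___XXX
XXX______
____XX_XX
____X__X_
___X_____
___XXXX__
_X_______
_____XX_X
_______X_
_____X__X
Population at generation 4: 29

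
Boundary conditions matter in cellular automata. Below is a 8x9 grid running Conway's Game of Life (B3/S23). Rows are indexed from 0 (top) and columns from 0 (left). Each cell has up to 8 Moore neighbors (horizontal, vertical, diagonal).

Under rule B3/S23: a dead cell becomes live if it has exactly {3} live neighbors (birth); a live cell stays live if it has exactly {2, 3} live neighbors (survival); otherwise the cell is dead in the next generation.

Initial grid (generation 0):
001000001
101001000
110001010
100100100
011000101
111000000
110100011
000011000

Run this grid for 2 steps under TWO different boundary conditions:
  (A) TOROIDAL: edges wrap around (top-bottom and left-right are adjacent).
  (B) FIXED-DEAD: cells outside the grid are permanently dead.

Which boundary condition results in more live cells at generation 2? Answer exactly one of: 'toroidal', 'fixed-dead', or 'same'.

Answer: toroidal

Derivation:
Under TOROIDAL boundary, generation 2:
100001100
101000100
000110000
000101111
000010110
001100011
000000000
110000000
Population = 22

Under FIXED-DEAD boundary, generation 2:
010000000
101101000
100110000
010101100
000010110
001100000
000110000
000110000
Population = 21

Comparison: toroidal=22, fixed-dead=21 -> toroidal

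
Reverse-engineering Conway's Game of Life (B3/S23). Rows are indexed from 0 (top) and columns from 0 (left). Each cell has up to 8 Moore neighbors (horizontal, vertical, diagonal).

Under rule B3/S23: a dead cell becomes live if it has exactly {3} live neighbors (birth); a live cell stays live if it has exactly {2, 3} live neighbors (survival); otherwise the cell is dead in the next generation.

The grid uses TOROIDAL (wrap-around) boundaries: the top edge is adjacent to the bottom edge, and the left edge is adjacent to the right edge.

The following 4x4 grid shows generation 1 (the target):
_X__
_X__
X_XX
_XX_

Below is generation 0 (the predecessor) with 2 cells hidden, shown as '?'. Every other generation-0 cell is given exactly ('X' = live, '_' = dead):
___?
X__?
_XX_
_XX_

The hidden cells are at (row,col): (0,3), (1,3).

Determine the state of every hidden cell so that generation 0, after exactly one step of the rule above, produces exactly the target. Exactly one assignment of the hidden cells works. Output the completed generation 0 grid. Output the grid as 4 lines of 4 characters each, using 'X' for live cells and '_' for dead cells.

Answer: ____
X___
_XX_
_XX_

Derivation:
Hidden generation-0 cells (in order): (0,3), (1,3).
A hidden cell only influences target cells in its own 3x3 neighborhood. Try each of the 2^2 = 4 assignments, step the completed generation 0 forward once under B3/S23, and compare with the target:
  (0,3)=_ (1,3)=_ -> step reproduces the target at every cell -> ACCEPT
  (0,3)=_ (1,3)=X -> step gives (0,0)='X' but target has '_' -> reject
  (0,3)=X (1,3)=_ -> step gives (0,0)='X' but target has '_' -> reject
  (0,3)=X (1,3)=X -> step gives (0,3)='X' but target has '_' -> reject
Unique solution: (0,3)=dead, (1,3)=dead.
Check: live-neighbor counts of every cell in the completed generation 0:
2322
1322
3433
2332
Applying B3/S23 to generation 0 with these counts gives:
_X__
_X__
X_XX
_XX_
which matches the target exactly.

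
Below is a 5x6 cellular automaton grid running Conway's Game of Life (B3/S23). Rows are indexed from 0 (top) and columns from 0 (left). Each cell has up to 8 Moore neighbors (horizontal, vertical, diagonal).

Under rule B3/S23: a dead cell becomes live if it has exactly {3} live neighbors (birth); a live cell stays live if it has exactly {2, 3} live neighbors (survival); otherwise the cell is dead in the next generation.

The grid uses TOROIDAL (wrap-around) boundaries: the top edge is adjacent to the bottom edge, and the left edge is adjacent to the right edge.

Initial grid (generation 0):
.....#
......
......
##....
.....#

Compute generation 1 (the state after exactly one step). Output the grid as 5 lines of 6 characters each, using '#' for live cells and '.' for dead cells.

Answer: ......
......
......
#.....
.....#

Derivation:
Simulating step by step:
Generation 0 (given above): 4 live cells
Generation 1: 2 live cells
(generation 1 grid is the final answer)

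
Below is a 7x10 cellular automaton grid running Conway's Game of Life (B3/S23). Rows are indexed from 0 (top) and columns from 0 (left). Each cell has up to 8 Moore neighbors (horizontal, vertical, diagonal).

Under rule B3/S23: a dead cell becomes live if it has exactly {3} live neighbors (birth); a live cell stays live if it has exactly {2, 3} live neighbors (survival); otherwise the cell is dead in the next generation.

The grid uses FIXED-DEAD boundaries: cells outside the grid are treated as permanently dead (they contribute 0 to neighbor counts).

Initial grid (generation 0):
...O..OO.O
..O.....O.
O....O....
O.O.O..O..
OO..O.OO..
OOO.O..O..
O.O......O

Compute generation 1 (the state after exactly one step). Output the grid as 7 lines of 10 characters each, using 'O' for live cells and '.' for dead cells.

Answer: .......OO.
......OOO.
...O......
O..OO..O..
....O.OOO.
..O..OOOO.
O.OO......

Derivation:
Simulating step by step:
Generation 0 (given above): 25 live cells
Generation 1: 22 live cells
(generation 1 grid is the final answer)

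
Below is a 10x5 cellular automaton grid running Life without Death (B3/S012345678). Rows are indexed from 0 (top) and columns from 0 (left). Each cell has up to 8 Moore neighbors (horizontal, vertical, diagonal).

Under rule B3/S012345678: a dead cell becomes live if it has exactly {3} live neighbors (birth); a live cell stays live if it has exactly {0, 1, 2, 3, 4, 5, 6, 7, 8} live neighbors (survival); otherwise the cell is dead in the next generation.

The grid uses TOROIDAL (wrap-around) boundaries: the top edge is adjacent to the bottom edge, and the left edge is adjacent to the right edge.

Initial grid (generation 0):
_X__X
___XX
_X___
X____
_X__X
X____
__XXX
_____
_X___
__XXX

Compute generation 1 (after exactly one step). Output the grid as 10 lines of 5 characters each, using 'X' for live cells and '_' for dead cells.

Answer: _X__X
__XXX
XX__X
XX___
_X__X
XXX__
__XXX
__XX_
_XXX_
_XXXX

Derivation:
Simulating step by step:
Generation 0 (given above): 16 live cells
Generation 1: 27 live cells
(generation 1 grid is the final answer)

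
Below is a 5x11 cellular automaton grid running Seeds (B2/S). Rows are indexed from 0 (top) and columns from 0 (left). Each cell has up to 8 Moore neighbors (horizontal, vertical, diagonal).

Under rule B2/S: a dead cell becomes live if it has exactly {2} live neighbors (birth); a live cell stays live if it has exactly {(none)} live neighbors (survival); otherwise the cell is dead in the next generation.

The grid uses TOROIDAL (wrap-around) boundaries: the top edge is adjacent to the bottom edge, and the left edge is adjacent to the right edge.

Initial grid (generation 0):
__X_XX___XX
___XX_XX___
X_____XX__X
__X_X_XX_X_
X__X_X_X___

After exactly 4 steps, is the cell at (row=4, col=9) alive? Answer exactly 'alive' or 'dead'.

Simulating step by step:
Generation 0 (given above): 22 live cells
Generation 1: 7 live cells
XX_________
_XX________
_XX______X_
___________
___________
Generation 2: 8 live cells
___________
___X______X
X__X_______
_XX________
XX_________
Generation 3: 10 live cells
_XX_______X
X_X_X______
____X_____X
___X______X
___________
Generation 4: 13 live cells
___________
_____X___X_
_XX__X___X_
X___X____X_
_X_X_____XX

Cell (4,9) at generation 4: 1 -> alive

Answer: alive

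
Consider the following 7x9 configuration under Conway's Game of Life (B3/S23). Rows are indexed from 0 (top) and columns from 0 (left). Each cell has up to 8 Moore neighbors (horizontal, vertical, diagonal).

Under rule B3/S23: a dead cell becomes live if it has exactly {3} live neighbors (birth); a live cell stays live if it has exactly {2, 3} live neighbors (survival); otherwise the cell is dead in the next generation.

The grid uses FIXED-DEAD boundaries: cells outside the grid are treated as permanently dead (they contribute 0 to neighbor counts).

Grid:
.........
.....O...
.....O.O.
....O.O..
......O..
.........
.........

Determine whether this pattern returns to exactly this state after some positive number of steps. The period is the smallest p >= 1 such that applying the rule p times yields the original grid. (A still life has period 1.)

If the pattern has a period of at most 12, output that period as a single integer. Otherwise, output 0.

Simulating and comparing each generation to the original:
Gen 0 (original, given above): 6 live cells
Gen 1: 6 live cells, differs from original
Gen 2: 6 live cells, MATCHES original -> period = 2

Answer: 2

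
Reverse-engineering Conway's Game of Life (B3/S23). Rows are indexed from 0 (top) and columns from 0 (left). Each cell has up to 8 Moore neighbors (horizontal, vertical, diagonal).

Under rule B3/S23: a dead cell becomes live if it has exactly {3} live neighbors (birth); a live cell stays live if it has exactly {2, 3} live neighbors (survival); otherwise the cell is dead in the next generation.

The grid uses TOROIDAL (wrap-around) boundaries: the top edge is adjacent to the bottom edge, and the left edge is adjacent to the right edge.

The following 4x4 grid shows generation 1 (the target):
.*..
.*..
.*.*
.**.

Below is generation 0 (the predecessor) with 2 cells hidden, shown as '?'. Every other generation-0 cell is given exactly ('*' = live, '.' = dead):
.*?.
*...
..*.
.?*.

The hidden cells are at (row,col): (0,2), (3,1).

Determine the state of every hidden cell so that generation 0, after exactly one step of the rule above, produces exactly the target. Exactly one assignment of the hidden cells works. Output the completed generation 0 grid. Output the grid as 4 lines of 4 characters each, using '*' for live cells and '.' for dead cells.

Answer: .*..
*...
..*.
..*.

Derivation:
Hidden generation-0 cells (in order): (0,2), (3,1).
A hidden cell only influences target cells in its own 3x3 neighborhood. Try each of the 2^2 = 4 assignments, step the completed generation 0 forward once under B3/S23, and compare with the target:
  (0,2)=. (3,1)=. -> step reproduces the target at every cell -> ACCEPT
  (0,2)=. (3,1)=* -> step gives (0,0)='*' but target has '.' -> reject
  (0,2)=* (3,1)=. -> step gives (0,2)='*' but target has '.' -> reject
  (0,2)=* (3,1)=* -> step gives (0,0)='*' but target has '.' -> reject
Unique solution: (0,2)=dead, (3,1)=dead.
Check: live-neighbor counts of every cell in the completed generation 0:
2222
1322
1313
1322
Applying B3/S23 to generation 0 with these counts gives:
.*..
.*..
.*.*
.**.
which matches the target exactly.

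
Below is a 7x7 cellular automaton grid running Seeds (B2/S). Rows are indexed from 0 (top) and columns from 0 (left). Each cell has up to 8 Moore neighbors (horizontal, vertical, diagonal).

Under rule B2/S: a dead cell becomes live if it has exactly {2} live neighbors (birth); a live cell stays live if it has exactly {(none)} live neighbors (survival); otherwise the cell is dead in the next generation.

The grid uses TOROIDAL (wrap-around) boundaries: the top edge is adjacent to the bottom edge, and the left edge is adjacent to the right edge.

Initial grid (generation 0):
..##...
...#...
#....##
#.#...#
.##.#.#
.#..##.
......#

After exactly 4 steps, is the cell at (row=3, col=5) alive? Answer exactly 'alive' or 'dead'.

Answer: dead

Derivation:
Simulating step by step:
Generation 0 (given above): 17 live cells
Generation 1: 10 live cells
....#..
##...#.
..###..
....#..
.......
.......
##.....
Generation 2: 9 live cells
..#..#.
......#
#.....#
..#..#.
.......
##.....
.......
Generation 3: 11 live cells
......#
.#.....
.#.....
##.....
#.#...#
.......
#.#...#
Generation 4: 8 live cells
..#..#.
..#....
.......
.......
.......
..##.#.
.#...#.

Cell (3,5) at generation 4: 0 -> dead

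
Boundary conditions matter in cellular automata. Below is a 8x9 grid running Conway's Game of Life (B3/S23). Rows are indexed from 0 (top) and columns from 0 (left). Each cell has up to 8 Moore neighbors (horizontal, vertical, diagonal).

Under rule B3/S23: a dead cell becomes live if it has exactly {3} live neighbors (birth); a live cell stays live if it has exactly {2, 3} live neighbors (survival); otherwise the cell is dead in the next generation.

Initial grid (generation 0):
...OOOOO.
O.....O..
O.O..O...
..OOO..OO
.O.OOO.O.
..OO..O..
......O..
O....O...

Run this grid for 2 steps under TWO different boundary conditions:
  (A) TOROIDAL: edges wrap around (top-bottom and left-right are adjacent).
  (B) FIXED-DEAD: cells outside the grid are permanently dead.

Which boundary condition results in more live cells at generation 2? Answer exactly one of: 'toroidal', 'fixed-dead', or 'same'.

Answer: same

Derivation:
Under TOROIDAL boundary, generation 2:
O.....O..
.OOO.....
..OOOO...
....O....
.OO......
..O.O...O
.....O...
.....O.OO
Population = 19

Under FIXED-DEAD boundary, generation 2:
....OOOO.
..OO....O
..OOOO...
....O....
..O......
..O.O...O
.....OOO.
.........
Population = 19

Comparison: toroidal=19, fixed-dead=19 -> same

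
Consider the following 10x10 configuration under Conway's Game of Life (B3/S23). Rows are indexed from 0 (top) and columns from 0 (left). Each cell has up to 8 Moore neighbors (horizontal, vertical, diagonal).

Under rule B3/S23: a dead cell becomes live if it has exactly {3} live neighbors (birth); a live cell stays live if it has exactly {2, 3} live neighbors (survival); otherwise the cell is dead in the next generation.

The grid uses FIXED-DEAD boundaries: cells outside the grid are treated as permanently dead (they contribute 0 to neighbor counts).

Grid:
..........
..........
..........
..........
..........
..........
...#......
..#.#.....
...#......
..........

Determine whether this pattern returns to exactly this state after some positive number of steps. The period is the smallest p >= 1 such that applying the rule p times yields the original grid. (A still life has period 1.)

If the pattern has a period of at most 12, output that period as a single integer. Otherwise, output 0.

Answer: 1

Derivation:
Simulating and comparing each generation to the original:
Gen 0 (original, given above): 4 live cells
Gen 1: 4 live cells, MATCHES original -> period = 1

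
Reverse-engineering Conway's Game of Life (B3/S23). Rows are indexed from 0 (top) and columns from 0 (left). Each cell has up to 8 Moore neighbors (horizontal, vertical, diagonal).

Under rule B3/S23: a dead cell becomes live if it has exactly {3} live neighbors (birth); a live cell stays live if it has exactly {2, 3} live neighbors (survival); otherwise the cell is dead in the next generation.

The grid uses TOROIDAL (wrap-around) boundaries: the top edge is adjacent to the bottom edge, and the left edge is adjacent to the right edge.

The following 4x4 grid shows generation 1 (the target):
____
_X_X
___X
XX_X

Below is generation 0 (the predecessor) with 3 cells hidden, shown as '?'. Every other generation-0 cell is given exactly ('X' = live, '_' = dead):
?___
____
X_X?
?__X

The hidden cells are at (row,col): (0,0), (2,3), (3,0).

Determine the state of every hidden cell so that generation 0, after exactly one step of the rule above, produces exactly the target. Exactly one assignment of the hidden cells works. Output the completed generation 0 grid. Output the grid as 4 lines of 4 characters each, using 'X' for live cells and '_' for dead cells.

Hidden generation-0 cells (in order): (0,0), (2,3), (3,0).
A hidden cell only influences target cells in its own 3x3 neighborhood. Try each of the 2^3 = 8 assignments, step the completed generation 0 forward once under B3/S23, and compare with the target:
  (0,0)=_ (2,3)=_ (3,0)=_ -> step gives (1,1)='_' but target has 'X' -> reject
  (0,0)=_ (2,3)=_ (3,0)=X -> step gives (1,1)='_' but target has 'X' -> reject
  (0,0)=_ (2,3)=X (3,0)=_ -> step gives (1,1)='_' but target has 'X' -> reject
  (0,0)=_ (2,3)=X (3,0)=X -> step gives (1,1)='_' but target has 'X' -> reject
  (0,0)=X (2,3)=_ (3,0)=_ -> step reproduces the target at every cell -> ACCEPT
  (0,0)=X (2,3)=_ (3,0)=X -> step gives (0,0)='X' but target has '_' -> reject
  (0,0)=X (2,3)=X (3,0)=_ -> step gives (1,0)='X' but target has '_' -> reject
  (0,0)=X (2,3)=X (3,0)=X -> step gives (0,0)='X' but target has '_' -> reject
Unique solution: (0,0)=live, (2,3)=dead, (3,0)=dead.
Check: live-neighbor counts of every cell in the completed generation 0:
1112
2313
1213
3323
Applying B3/S23 to generation 0 with these counts gives:
____
_X_X
___X
XX_X
which matches the target exactly.

Answer: X___
____
X_X_
___X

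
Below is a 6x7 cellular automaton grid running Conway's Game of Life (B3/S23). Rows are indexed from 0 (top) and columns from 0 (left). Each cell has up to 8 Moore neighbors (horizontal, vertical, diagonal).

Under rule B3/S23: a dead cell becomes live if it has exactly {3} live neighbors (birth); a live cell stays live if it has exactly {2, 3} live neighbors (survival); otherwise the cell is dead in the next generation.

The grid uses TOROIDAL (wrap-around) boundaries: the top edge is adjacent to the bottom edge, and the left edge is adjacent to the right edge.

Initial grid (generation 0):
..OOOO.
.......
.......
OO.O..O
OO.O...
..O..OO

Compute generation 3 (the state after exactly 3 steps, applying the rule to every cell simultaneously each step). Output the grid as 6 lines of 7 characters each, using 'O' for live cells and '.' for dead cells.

Answer: O.OO..O
O.....O
OO.....
O...OOO
OO.OO..
...O...

Derivation:
Simulating step by step:
Generation 0 (given above): 14 live cells
Generation 1: 16 live cells
..OOOOO
...OO..
O......
.O....O
...OOO.
O....OO
Generation 2: 12 live cells
O.O....
..O...O
O......
O...OOO
....O..
O.O....
Generation 3: 17 live cells
(generation 3 grid is the final answer)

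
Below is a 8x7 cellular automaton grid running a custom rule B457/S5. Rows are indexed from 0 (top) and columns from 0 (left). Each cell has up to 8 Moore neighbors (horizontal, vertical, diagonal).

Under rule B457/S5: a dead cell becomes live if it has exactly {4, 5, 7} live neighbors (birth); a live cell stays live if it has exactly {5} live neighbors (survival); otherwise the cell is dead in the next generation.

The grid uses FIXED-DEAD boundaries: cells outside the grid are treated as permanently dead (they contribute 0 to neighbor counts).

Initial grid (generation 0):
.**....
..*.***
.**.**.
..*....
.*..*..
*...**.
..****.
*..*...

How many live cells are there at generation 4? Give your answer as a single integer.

Simulating step by step:
Generation 0 (given above): 22 live cells
Generation 1: 9 live cells
.......
.*.*...
...*...
.*.*...
.......
...**..
....*..
....*..
Generation 2: 2 live cells
.......
.......
..*....
.......
.......
.......
...*...
.......
Generation 3: 0 live cells
.......
.......
.......
.......
.......
.......
.......
.......
Generation 4: 0 live cells
.......
.......
.......
.......
.......
.......
.......
.......
Population at generation 4: 0

Answer: 0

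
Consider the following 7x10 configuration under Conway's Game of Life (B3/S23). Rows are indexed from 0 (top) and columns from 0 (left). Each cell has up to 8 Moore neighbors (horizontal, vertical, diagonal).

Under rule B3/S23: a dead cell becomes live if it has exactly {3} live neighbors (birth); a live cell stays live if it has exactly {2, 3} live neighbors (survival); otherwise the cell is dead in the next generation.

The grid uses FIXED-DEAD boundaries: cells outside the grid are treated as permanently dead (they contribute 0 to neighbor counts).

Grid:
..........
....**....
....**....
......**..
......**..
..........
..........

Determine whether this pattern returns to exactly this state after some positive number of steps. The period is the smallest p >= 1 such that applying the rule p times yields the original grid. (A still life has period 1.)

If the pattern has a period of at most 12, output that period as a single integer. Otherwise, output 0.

Simulating and comparing each generation to the original:
Gen 0 (original, given above): 8 live cells
Gen 1: 6 live cells, differs from original
Gen 2: 8 live cells, MATCHES original -> period = 2

Answer: 2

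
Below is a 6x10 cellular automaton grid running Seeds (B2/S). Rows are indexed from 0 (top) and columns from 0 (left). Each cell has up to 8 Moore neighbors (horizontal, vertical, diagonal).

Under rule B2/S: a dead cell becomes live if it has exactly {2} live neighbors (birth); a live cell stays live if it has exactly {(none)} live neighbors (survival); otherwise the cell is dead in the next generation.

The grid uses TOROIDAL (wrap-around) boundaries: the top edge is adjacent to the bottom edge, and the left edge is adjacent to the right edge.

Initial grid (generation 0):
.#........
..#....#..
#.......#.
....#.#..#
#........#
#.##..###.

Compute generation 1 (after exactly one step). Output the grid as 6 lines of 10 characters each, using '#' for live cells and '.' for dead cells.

Simulating step by step:
Generation 0 (given above): 16 live cells
Generation 1: 14 live cells
(generation 1 grid is the final answer)

Answer: #........#
#.......##
.#.#.##...
.#...#.#..
..#.#.....
..........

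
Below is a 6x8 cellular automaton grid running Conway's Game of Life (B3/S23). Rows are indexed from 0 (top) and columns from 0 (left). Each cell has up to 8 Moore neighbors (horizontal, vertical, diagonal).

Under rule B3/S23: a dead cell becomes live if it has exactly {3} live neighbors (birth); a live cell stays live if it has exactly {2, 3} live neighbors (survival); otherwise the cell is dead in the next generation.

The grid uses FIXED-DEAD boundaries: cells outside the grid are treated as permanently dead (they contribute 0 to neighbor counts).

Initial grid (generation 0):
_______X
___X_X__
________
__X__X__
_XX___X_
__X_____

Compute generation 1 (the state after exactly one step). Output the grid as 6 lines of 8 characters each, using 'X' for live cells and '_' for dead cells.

Answer: ________
________
____X___
_XX_____
_XXX____
_XX_____

Derivation:
Simulating step by step:
Generation 0 (given above): 9 live cells
Generation 1: 8 live cells
(generation 1 grid is the final answer)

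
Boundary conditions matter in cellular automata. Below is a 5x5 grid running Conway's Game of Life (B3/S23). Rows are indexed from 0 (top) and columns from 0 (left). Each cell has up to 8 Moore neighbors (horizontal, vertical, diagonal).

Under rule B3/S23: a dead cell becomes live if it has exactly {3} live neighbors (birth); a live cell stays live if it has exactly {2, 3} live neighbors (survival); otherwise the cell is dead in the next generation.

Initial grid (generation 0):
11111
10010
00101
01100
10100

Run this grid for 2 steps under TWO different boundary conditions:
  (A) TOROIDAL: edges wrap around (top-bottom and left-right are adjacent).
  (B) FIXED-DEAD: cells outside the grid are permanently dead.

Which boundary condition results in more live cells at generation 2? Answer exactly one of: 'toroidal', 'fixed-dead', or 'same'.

Under TOROIDAL boundary, generation 2:
00000
00000
10011
10011
00000
Population = 6

Under FIXED-DEAD boundary, generation 2:
11110
10000
01000
01110
00000
Population = 9

Comparison: toroidal=6, fixed-dead=9 -> fixed-dead

Answer: fixed-dead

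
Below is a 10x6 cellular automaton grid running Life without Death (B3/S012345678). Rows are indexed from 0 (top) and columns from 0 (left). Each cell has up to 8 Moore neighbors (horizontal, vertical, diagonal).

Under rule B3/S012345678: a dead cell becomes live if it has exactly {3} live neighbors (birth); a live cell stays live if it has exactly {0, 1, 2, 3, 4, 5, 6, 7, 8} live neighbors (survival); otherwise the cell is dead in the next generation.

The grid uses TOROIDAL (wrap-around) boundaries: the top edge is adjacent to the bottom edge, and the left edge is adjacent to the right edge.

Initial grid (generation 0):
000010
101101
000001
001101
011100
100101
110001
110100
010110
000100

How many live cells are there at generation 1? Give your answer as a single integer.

Simulating step by step:
Generation 0 (given above): 25 live cells
Generation 1: 33 live cells
001011
101101
010001
111101
011101
100101
110001
110100
110110
001100
Population at generation 1: 33

Answer: 33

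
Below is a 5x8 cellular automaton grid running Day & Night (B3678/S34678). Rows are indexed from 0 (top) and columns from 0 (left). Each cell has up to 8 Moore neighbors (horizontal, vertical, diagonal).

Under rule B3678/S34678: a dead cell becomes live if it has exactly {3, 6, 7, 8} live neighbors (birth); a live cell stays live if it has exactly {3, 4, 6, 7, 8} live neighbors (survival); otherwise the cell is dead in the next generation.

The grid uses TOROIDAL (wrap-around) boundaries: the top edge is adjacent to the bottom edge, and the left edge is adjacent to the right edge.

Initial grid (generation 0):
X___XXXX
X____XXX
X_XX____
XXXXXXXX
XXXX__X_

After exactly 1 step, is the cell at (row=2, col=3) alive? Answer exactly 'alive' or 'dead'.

Answer: alive

Derivation:
Simulating step by step:
Generation 0 (given above): 25 live cells
Generation 1: 26 live cells
__XXX_XX
X__X_X_X
_XXX__XX
_XXXXXX_
XX__XXXX

Cell (2,3) at generation 1: 1 -> alive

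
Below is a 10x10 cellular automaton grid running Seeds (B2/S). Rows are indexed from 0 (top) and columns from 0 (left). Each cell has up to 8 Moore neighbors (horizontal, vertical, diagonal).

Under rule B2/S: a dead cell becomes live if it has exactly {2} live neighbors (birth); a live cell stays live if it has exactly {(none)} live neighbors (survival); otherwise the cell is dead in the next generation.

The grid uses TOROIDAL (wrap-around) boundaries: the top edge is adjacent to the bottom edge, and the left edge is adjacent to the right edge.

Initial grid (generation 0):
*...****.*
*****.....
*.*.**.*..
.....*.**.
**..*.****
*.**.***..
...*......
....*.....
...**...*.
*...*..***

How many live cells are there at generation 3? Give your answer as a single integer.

Answer: 10

Derivation:
Simulating step by step:
Generation 0 (given above): 42 live cells
Generation 1: 7 live cells
..........
..........
..........
..*.......
..........
..........
.*.....*..
..*..*....
*.........
.*........
Generation 2: 6 live cells
..........
..........
..........
..........
..........
..........
..*...*...
*.....*...
..*.......
*.........
Generation 3: 10 live cells
..........
..........
..........
..........
..........
..........
.*...*.*..
..**.*.*..
*........*
.*........
Population at generation 3: 10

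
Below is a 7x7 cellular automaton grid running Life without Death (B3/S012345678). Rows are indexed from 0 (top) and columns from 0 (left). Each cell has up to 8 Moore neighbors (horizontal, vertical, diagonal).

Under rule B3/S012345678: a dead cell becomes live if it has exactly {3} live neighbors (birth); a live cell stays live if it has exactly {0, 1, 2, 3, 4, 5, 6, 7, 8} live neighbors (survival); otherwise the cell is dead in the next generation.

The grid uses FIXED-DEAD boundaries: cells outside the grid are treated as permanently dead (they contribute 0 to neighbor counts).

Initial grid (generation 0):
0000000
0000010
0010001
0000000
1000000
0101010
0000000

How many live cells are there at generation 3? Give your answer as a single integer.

Answer: 7

Derivation:
Simulating step by step:
Generation 0 (given above): 7 live cells
Generation 1: 7 live cells
0000000
0000010
0010001
0000000
1000000
0101010
0000000
Generation 2: 7 live cells
0000000
0000010
0010001
0000000
1000000
0101010
0000000
Generation 3: 7 live cells
0000000
0000010
0010001
0000000
1000000
0101010
0000000
Population at generation 3: 7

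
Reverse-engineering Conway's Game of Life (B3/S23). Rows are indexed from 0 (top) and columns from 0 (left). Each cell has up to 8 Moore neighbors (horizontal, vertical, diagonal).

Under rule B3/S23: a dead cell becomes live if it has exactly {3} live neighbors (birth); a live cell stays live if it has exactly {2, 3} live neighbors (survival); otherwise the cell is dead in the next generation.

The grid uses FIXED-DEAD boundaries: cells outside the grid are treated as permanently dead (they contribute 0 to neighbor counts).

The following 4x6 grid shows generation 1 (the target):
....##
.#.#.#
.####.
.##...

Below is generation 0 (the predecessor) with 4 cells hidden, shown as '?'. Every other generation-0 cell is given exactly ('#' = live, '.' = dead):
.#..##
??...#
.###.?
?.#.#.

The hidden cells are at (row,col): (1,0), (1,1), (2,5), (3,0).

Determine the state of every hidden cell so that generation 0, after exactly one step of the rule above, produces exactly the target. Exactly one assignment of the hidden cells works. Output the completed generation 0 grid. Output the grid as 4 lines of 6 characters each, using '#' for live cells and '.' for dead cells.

Answer: .#..##
.....#
.###..
..#.#.

Derivation:
Hidden generation-0 cells (in order): (1,0), (1,1), (2,5), (3,0).
A hidden cell only influences target cells in its own 3x3 neighborhood. Try each of the 2^4 = 16 assignments, step the completed generation 0 forward once under B3/S23, and compare with the target:
  (1,0)=. (1,1)=. (2,5)=. (3,0)=. -> step reproduces the target at every cell -> ACCEPT
  (1,0)=. (1,1)=. (2,5)=. (3,0)=# -> step gives (3,1)='.' but target has '#' -> reject
  (1,0)=. (1,1)=. (2,5)=# (3,0)=. -> step gives (2,4)='.' but target has '#' -> reject
  (1,0)=. (1,1)=. (2,5)=# (3,0)=# -> step gives (2,4)='.' but target has '#' -> reject
  (1,0)=. (1,1)=# (2,5)=. (3,0)=. -> step gives (1,0)='#' but target has '.' -> reject
  (1,0)=. (1,1)=# (2,5)=. (3,0)=# -> step gives (1,0)='#' but target has '.' -> reject
  (1,0)=. (1,1)=# (2,5)=# (3,0)=. -> step gives (1,0)='#' but target has '.' -> reject
  (1,0)=. (1,1)=# (2,5)=# (3,0)=# -> step gives (1,0)='#' but target has '.' -> reject
  (1,0)=# (1,1)=. (2,5)=. (3,0)=. -> step gives (1,0)='#' but target has '.' -> reject
  (1,0)=# (1,1)=. (2,5)=. (3,0)=# -> step gives (1,0)='#' but target has '.' -> reject
  (1,0)=# (1,1)=. (2,5)=# (3,0)=. -> step gives (1,0)='#' but target has '.' -> reject
  (1,0)=# (1,1)=. (2,5)=# (3,0)=# -> step gives (1,0)='#' but target has '.' -> reject
  (1,0)=# (1,1)=# (2,5)=. (3,0)=. -> step gives (0,0)='#' but target has '.' -> reject
  (1,0)=# (1,1)=# (2,5)=. (3,0)=# -> step gives (0,0)='#' but target has '.' -> reject
  (1,0)=# (1,1)=# (2,5)=# (3,0)=. -> step gives (0,0)='#' but target has '.' -> reject
  (1,0)=# (1,1)=# (2,5)=# (3,0)=# -> step gives (0,0)='#' but target has '.' -> reject
Unique solution: (1,0)=dead, (1,1)=dead, (2,5)=dead, (3,0)=dead.
Check: live-neighbor counts of every cell in the completed generation 0:
101122
234342
123332
133411
Applying B3/S23 to generation 0 with these counts gives:
....##
.#.#.#
.####.
.##...
which matches the target exactly.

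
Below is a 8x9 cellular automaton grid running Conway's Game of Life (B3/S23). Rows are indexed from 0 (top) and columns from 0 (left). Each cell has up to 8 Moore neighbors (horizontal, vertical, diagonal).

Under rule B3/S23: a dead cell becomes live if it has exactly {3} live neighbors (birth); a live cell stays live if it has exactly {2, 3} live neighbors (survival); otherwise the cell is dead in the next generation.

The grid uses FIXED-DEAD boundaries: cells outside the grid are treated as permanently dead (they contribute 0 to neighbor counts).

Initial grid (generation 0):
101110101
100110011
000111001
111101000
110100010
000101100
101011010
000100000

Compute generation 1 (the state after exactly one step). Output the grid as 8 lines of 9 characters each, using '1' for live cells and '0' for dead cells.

Answer: 011011001
010000101
100001111
100001100
100101000
100101010
001001000
000110000

Derivation:
Simulating step by step:
Generation 0 (given above): 33 live cells
Generation 1: 27 live cells
(generation 1 grid is the final answer)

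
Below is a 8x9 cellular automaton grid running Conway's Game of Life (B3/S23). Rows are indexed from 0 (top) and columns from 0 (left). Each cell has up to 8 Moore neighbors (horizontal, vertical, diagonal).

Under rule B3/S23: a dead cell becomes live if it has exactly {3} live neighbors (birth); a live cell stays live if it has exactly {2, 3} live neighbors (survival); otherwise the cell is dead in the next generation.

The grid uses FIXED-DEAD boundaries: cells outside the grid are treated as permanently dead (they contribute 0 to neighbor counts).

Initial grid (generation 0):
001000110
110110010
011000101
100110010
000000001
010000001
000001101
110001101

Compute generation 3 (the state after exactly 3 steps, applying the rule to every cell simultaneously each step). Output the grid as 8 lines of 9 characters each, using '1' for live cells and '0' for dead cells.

Simulating step by step:
Generation 0 (given above): 27 live cells
Generation 1: 27 live cells
011100110
100101001
000001101
011100011
000000011
000000001
110001101
000001100
Generation 2: 24 live cells
011110110
010101001
010101101
001000000
001000000
000000101
000001100
000001110
Generation 3: 22 live cells
(generation 3 grid is the final answer)

Answer: 010111110
110000001
010101110
011100000
000000000
000001110
000000000
000001010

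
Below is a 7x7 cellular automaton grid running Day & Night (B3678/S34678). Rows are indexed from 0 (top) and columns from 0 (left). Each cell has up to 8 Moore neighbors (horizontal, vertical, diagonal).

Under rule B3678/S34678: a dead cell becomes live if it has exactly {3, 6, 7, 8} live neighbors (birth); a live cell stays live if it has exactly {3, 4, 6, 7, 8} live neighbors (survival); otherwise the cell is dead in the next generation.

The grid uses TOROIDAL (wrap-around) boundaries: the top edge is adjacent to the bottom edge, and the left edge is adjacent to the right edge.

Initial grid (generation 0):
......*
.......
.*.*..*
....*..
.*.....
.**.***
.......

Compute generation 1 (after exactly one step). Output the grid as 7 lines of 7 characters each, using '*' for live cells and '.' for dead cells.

Simulating step by step:
Generation 0 (given above): 11 live cells
Generation 1: 10 live cells
(generation 1 grid is the final answer)

Answer: .......
*......
.......
*.*....
*.***..
*......
*.....*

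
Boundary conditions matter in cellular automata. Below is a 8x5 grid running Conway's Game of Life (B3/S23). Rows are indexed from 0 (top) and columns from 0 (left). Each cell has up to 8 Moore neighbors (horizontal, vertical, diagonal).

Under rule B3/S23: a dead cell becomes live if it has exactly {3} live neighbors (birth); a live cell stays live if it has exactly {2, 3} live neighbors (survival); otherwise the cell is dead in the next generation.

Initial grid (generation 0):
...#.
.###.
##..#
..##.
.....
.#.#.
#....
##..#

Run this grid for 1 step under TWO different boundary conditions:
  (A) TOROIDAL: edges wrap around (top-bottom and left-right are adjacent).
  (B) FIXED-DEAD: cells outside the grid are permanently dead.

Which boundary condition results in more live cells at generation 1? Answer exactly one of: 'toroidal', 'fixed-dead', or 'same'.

Under TOROIDAL boundary, generation 1:
...#.
.#.#.
#...#
#####
...#.
.....
..#..
##..#
Population = 15

Under FIXED-DEAD boundary, generation 1:
...#.
##.##
#...#
.###.
...#.
.....
#.#..
##...
Population = 15

Comparison: toroidal=15, fixed-dead=15 -> same

Answer: same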